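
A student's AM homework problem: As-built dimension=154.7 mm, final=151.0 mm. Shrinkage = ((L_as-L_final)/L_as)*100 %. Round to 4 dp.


Shrinkage = ((154.7-151.0)/154.7)*100 = 2.3917 %


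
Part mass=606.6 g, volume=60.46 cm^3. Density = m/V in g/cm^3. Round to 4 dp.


rho = 606.6 / 60.46 = 10.0331 g/cm^3


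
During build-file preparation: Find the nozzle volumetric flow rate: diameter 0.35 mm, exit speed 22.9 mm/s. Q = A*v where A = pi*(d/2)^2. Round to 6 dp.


A = pi*(0.35/2)^2 = 0.09621128 mm^2
Q = 0.09621128 * 22.9 = 2.203238 mm^3/s


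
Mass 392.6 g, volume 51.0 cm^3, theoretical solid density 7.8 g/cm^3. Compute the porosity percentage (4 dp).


rho_part = 392.6 / 51.0 = 7.69803922 g/cm^3
Porosity = (1 - 7.69803922/7.8)*100 = 1.3072 %


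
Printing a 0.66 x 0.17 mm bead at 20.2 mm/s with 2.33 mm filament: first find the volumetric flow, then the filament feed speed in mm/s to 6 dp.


Q = 0.66 * 0.17 * 20.2 = 2.26644 mm^3/s
A_fil = pi*(2.33/2)^2 = 4.26384809 mm^2
v_feed = 2.26644 / 4.26384809 = 0.531548 mm/s


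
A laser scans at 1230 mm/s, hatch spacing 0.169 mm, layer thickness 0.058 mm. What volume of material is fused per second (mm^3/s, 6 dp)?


Rate = 1230 * 0.169 * 0.058 = 12.05646 mm^3/s


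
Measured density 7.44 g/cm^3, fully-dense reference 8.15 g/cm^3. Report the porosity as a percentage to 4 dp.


Porosity = (1-7.44/8.15)*100 = 8.7117 %


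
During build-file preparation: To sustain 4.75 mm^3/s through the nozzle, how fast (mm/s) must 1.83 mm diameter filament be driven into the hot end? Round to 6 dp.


A = pi*(1.83/2)^2 = 2.63022
v = 4.75 / 2.63022 = 1.805933 mm/s


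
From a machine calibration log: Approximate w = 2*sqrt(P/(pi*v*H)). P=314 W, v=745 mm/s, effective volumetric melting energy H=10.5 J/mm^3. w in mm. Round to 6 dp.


w = 2*sqrt(314/(pi*745*10.5)) = 0.226072 mm


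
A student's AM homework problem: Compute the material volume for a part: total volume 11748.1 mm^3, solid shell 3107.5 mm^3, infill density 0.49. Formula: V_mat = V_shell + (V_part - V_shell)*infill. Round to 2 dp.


V_infill = (11748.1 - 3107.5) * 0.49 = 4233.89
V_total = 3107.5 + 4233.89 = 7341.39 mm^3


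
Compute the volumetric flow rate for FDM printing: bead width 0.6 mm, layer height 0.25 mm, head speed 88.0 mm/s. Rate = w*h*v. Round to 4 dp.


Rate = 0.6 * 0.25 * 88.0 = 13.2 mm^3/s


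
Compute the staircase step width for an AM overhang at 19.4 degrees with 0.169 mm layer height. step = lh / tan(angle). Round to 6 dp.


step = 0.169 / tan(19.4) = 0.479902 mm


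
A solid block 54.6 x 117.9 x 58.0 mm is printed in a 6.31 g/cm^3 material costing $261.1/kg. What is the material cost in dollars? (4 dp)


V = 54.6 * 117.9 * 58.0 = 373365.72 mm^3 = 373.36572 cm^3
Mass = 373.36572 * 6.31 / 1000 = 2.35593769 kg
Cost = 2.35593769 * 261.1 = 615.1353 $


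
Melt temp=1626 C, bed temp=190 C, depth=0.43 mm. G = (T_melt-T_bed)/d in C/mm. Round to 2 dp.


G = (1626-190)/0.43 = 3339.53 C/mm


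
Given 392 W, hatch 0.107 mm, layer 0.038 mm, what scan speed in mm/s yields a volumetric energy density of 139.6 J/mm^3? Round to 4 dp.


v = 392 / (139.6*0.107*0.038) = 690.6107 mm/s


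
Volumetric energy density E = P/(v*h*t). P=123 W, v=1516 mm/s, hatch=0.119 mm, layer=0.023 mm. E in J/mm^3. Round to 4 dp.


E = 123 / (1516*0.119*0.023) = 29.6436 J/mm^3


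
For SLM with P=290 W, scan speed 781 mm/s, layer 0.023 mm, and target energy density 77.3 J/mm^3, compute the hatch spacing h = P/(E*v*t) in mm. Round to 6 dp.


h = 290 / (77.3*781*0.023) = 0.208852 mm


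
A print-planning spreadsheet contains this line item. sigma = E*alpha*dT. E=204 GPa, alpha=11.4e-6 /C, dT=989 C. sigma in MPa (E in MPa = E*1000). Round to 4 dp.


sigma = 204*1000 * 11.4e-6 * 989 = 2300.0184 MPa


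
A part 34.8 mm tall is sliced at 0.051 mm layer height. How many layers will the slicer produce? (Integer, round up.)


Layers = ceil(34.8/0.051) = 683


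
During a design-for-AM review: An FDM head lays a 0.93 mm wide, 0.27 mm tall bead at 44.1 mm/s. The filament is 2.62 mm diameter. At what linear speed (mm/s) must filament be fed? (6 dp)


Q = 0.93 * 0.27 * 44.1 = 11.07351 mm^3/s
A_fil = pi*(2.62/2)^2 = 5.39128715 mm^2
v_feed = 11.07351 / 5.39128715 = 2.053964 mm/s


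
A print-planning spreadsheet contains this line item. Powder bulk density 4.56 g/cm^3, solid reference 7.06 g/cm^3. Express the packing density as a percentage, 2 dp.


Packing = (4.56/7.06)*100 = 64.59 %


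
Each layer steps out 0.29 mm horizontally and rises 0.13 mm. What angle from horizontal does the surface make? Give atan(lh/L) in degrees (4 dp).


angle = atan(0.13/0.29) = 24.1455 degrees


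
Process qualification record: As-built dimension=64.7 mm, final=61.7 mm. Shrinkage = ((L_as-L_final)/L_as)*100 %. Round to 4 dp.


Shrinkage = ((64.7-61.7)/64.7)*100 = 4.6368 %


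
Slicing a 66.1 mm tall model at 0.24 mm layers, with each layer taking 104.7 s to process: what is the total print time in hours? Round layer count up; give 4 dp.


Layers = ceil(66.1/0.24) = 276
t = 276 * 104.7 / 3600 = 8.027 hrs


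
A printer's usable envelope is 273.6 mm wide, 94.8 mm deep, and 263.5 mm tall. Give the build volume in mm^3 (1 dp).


V = 273.6 * 94.8 * 263.5 = 6834473.3 mm^3


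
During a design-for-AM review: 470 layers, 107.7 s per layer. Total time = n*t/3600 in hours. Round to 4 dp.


t = 470 * 107.7 / 3600 = 14.0608 hrs


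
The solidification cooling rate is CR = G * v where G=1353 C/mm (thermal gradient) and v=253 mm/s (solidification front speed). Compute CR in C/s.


CR = 1353 * 253 = 342309 C/s


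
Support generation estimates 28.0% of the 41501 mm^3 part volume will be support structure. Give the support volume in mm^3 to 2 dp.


V_support = 41501 * 0.28 = 11620.28 mm^3


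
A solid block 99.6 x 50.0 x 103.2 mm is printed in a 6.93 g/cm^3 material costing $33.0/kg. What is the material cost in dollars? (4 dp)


V = 99.6 * 50.0 * 103.2 = 513936.0 mm^3 = 513.936 cm^3
Mass = 513.936 * 6.93 / 1000 = 3.56157648 kg
Cost = 3.56157648 * 33.0 = 117.532 $


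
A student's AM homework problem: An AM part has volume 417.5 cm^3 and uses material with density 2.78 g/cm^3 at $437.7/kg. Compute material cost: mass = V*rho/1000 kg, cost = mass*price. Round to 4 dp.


Mass = 417.5*2.78/1000 = 1.16065 kg
Cost = 1.16065 * 437.7 = 508.0165 $


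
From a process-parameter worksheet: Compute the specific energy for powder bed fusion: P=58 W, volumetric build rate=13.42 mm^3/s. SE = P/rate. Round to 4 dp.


SE = 58 / 13.42 = 4.3219 J/mm^3


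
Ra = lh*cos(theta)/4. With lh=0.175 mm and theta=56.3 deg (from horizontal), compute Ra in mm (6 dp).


Ra = 0.175 * cos(56.3) / 4 = 0.024274 mm


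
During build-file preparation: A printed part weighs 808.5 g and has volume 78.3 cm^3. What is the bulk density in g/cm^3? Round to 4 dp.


rho = 808.5 / 78.3 = 10.3257 g/cm^3


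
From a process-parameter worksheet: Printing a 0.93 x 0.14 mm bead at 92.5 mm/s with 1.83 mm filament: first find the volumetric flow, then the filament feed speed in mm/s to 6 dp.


Q = 0.93 * 0.14 * 92.5 = 12.0435 mm^3/s
A_fil = pi*(1.83/2)^2 = 2.63021991 mm^2
v_feed = 12.0435 / 2.63021991 = 4.578895 mm/s


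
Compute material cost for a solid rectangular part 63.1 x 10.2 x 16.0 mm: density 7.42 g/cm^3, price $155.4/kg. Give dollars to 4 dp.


V = 63.1 * 10.2 * 16.0 = 10297.92 mm^3 = 10.29792 cm^3
Mass = 10.29792 * 7.42 / 1000 = 0.07641057 kg
Cost = 0.07641057 * 155.4 = 11.8742 $


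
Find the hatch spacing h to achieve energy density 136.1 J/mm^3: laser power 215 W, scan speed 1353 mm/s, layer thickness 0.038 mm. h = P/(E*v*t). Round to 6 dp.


h = 215 / (136.1*1353*0.038) = 0.030725 mm


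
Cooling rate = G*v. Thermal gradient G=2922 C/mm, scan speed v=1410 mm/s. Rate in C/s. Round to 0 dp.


CR = 2922 * 1410 = 4120020 C/s


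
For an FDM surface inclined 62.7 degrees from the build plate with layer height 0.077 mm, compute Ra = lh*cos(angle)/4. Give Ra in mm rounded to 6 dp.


Ra = 0.077 * cos(62.7) / 4 = 0.008829 mm


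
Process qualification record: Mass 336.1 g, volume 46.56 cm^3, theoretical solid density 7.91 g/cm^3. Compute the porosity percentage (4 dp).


rho_part = 336.1 / 46.56 = 7.21864261 g/cm^3
Porosity = (1 - 7.21864261/7.91)*100 = 8.7403 %


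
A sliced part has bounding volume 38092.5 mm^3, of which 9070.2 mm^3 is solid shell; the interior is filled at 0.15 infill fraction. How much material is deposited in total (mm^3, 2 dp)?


V_infill = (38092.5 - 9070.2) * 0.15 = 4353.35
V_total = 9070.2 + 4353.35 = 13423.55 mm^3


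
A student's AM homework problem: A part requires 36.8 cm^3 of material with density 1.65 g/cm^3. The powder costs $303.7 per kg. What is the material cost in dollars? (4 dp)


Mass = 36.8*1.65/1000 = 0.06072 kg
Cost = 0.06072 * 303.7 = 18.4407 $


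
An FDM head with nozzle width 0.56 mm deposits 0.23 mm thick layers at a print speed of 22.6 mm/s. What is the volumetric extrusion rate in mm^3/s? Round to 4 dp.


Rate = 0.56 * 0.23 * 22.6 = 2.9109 mm^3/s


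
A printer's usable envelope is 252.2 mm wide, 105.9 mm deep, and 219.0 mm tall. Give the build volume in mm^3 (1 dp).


V = 252.2 * 105.9 * 219.0 = 5849047.6 mm^3


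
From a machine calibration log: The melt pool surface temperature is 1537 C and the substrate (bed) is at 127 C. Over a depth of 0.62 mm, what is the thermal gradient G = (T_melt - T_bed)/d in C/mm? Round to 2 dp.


G = (1537-127)/0.62 = 2274.19 C/mm


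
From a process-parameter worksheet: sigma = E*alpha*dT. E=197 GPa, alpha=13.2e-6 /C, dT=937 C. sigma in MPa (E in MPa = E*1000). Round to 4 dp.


sigma = 197*1000 * 13.2e-6 * 937 = 2436.5748 MPa


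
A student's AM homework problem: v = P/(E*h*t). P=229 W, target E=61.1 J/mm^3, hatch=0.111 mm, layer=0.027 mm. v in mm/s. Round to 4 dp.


v = 229 / (61.1*0.111*0.027) = 1250.5686 mm/s


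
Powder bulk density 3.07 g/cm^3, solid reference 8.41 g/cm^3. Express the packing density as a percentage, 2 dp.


Packing = (3.07/8.41)*100 = 36.5 %


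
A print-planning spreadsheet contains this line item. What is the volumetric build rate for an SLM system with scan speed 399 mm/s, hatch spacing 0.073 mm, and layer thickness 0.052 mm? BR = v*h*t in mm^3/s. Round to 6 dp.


Rate = 399 * 0.073 * 0.052 = 1.514604 mm^3/s


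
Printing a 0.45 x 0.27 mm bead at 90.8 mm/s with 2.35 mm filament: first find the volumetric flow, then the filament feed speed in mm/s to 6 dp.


Q = 0.45 * 0.27 * 90.8 = 11.0322 mm^3/s
A_fil = pi*(2.35/2)^2 = 4.33736136 mm^2
v_feed = 11.0322 / 4.33736136 = 2.543528 mm/s


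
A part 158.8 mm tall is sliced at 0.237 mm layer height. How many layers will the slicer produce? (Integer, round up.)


Layers = ceil(158.8/0.237) = 671


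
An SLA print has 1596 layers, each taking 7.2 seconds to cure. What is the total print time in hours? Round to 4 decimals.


t = 1596 * 7.2 / 3600 = 3.192 hrs


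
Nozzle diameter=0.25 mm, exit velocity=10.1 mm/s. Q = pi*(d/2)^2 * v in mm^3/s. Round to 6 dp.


A = pi*(0.25/2)^2 = 0.04908739 mm^2
Q = 0.04908739 * 10.1 = 0.495783 mm^3/s


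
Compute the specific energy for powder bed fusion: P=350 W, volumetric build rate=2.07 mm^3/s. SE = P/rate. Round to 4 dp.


SE = 350 / 2.07 = 169.0821 J/mm^3


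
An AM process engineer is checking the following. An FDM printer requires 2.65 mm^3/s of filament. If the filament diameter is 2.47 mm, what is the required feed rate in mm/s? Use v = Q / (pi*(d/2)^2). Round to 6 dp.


A = pi*(2.47/2)^2 = 4.791636
v = 2.65 / 4.791636 = 0.553047 mm/s


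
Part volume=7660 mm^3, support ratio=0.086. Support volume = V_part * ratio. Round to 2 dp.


V_support = 7660 * 0.086 = 658.76 mm^3


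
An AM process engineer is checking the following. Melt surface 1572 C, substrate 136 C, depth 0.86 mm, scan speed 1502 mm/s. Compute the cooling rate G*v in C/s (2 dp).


G = (1572-136)/0.86 = 1669.76744186 C/mm
CR = 1669.76744186 * 1502 = 2507990.7 C/s


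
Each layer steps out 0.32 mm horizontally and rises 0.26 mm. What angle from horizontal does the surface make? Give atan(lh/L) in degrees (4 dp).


angle = atan(0.26/0.32) = 39.0939 degrees


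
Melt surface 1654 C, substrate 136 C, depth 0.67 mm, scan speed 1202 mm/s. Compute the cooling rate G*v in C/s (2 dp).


G = (1654-136)/0.67 = 2265.67164179 C/mm
CR = 2265.67164179 * 1202 = 2723337.31 C/s


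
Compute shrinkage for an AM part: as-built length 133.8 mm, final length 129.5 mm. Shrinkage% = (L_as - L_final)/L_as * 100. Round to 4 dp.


Shrinkage = ((133.8-129.5)/133.8)*100 = 3.2138 %


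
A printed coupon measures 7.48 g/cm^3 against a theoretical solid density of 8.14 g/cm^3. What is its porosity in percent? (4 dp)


Porosity = (1-7.48/8.14)*100 = 8.1081 %


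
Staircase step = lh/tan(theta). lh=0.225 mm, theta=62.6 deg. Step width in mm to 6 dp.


step = 0.225 / tan(62.6) = 0.116629 mm


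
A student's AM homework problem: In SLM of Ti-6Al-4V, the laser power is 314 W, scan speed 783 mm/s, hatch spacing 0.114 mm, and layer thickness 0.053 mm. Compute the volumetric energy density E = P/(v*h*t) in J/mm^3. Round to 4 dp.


E = 314 / (783*0.114*0.053) = 66.3723 J/mm^3


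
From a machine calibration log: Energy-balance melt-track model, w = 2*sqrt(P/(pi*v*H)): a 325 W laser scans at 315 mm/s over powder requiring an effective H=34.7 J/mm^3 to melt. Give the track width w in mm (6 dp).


w = 2*sqrt(325/(pi*315*34.7)) = 0.19457 mm


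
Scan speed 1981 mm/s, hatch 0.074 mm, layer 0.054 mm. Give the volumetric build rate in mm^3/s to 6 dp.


Rate = 1981 * 0.074 * 0.054 = 7.916076 mm^3/s


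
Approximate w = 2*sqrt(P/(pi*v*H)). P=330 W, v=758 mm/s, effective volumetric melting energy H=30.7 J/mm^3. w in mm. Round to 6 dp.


w = 2*sqrt(330/(pi*758*30.7)) = 0.134372 mm


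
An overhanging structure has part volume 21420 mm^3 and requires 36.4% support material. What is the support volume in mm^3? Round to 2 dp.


V_support = 21420 * 0.364 = 7796.88 mm^3


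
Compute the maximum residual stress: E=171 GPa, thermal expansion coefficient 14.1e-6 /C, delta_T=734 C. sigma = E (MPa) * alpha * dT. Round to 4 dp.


sigma = 171*1000 * 14.1e-6 * 734 = 1769.7474 MPa


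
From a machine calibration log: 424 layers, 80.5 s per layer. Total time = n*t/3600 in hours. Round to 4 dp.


t = 424 * 80.5 / 3600 = 9.4811 hrs


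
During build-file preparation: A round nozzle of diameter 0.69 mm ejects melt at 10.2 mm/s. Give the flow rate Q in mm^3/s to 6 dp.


A = pi*(0.69/2)^2 = 0.37392807 mm^2
Q = 0.37392807 * 10.2 = 3.814066 mm^3/s


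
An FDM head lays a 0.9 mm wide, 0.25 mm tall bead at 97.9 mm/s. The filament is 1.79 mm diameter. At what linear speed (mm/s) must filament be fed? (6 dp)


Q = 0.9 * 0.25 * 97.9 = 22.0275 mm^3/s
A_fil = pi*(1.79/2)^2 = 2.51649426 mm^2
v_feed = 22.0275 / 2.51649426 = 8.753249 mm/s


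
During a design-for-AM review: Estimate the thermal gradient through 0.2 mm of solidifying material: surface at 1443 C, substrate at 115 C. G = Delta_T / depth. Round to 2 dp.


G = (1443-115)/0.2 = 6640.0 C/mm


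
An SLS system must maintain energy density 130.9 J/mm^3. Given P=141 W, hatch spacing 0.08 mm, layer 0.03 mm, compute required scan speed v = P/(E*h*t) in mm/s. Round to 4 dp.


v = 141 / (130.9*0.08*0.03) = 448.8159 mm/s


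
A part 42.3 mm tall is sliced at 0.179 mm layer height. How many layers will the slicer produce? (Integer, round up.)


Layers = ceil(42.3/0.179) = 237


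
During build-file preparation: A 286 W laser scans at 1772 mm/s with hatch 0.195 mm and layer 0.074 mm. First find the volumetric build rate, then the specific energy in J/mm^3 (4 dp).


Build rate = 1772 * 0.195 * 0.074 = 25.56996 mm^3/s
SE = 286 / 25.56996 = 11.185 J/mm^3


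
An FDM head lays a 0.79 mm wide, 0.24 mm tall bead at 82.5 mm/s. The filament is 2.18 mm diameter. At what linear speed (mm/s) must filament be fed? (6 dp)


Q = 0.79 * 0.24 * 82.5 = 15.642 mm^3/s
A_fil = pi*(2.18/2)^2 = 3.73252623 mm^2
v_feed = 15.642 / 3.73252623 = 4.190727 mm/s


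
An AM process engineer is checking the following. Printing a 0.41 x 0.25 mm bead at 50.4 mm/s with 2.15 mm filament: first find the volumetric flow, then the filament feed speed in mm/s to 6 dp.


Q = 0.41 * 0.25 * 50.4 = 5.166 mm^3/s
A_fil = pi*(2.15/2)^2 = 3.63050301 mm^2
v_feed = 5.166 / 3.63050301 = 1.422943 mm/s


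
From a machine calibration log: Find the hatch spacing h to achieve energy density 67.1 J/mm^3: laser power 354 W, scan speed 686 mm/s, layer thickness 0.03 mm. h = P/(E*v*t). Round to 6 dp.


h = 354 / (67.1*686*0.03) = 0.256351 mm


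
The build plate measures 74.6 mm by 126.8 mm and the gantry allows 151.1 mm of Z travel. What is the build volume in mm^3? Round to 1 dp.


V = 74.6 * 126.8 * 151.1 = 1429297.2 mm^3


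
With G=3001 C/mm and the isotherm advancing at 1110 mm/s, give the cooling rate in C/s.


CR = 3001 * 1110 = 3331110 C/s


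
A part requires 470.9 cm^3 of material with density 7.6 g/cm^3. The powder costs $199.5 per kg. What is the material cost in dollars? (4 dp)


Mass = 470.9*7.6/1000 = 3.57884 kg
Cost = 3.57884 * 199.5 = 713.9786 $


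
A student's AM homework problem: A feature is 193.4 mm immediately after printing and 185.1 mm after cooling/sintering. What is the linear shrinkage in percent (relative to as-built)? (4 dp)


Shrinkage = ((193.4-185.1)/193.4)*100 = 4.2916 %


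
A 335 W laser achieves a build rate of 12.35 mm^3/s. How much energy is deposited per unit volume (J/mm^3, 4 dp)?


SE = 335 / 12.35 = 27.1255 J/mm^3


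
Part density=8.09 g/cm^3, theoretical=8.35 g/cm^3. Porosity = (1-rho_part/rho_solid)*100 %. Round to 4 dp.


Porosity = (1-8.09/8.35)*100 = 3.1138 %


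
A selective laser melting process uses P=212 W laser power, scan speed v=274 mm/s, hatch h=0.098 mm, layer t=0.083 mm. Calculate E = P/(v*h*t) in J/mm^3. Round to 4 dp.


E = 212 / (274*0.098*0.083) = 95.122 J/mm^3


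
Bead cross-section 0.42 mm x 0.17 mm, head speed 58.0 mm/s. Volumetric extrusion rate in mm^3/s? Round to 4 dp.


Rate = 0.42 * 0.17 * 58.0 = 4.1412 mm^3/s


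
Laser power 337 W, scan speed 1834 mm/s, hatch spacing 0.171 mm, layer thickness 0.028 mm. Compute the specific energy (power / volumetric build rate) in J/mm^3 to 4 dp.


Build rate = 1834 * 0.171 * 0.028 = 8.781192 mm^3/s
SE = 337 / 8.781192 = 38.3775 J/mm^3


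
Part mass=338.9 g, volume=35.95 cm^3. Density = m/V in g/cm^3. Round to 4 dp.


rho = 338.9 / 35.95 = 9.427 g/cm^3


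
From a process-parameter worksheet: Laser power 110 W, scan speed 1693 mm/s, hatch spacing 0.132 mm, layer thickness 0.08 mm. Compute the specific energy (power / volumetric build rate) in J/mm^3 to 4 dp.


Build rate = 1693 * 0.132 * 0.08 = 17.87808 mm^3/s
SE = 110 / 17.87808 = 6.1528 J/mm^3


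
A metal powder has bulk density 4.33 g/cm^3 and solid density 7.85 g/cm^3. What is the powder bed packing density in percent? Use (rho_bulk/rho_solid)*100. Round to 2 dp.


Packing = (4.33/7.85)*100 = 55.16 %


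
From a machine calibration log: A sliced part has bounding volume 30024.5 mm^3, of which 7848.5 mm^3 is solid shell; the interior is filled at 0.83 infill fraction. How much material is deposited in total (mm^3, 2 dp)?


V_infill = (30024.5 - 7848.5) * 0.83 = 18406.08
V_total = 7848.5 + 18406.08 = 26254.58 mm^3


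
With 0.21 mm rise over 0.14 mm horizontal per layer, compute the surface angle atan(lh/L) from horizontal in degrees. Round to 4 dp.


angle = atan(0.21/0.14) = 56.3099 degrees


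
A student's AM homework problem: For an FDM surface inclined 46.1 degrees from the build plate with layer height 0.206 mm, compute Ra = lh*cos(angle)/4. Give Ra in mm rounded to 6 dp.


Ra = 0.206 * cos(46.1) / 4 = 0.03571 mm


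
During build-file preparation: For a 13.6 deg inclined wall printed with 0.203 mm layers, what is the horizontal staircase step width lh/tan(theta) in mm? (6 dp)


step = 0.203 / tan(13.6) = 0.839101 mm


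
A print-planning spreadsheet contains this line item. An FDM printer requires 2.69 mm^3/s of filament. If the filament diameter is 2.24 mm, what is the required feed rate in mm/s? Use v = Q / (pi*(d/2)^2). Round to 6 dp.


A = pi*(2.24/2)^2 = 3.940814
v = 2.69 / 3.940814 = 0.6826 mm/s


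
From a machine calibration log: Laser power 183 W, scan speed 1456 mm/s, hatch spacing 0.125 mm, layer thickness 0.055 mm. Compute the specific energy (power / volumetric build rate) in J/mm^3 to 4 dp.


Build rate = 1456 * 0.125 * 0.055 = 10.01 mm^3/s
SE = 183 / 10.01 = 18.2817 J/mm^3


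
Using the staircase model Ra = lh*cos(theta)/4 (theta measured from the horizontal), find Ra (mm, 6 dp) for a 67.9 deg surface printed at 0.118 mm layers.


Ra = 0.118 * cos(67.9) / 4 = 0.011099 mm


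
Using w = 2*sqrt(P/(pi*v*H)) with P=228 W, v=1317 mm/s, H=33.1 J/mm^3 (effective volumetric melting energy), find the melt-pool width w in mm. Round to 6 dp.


w = 2*sqrt(228/(pi*1317*33.1)) = 0.081605 mm


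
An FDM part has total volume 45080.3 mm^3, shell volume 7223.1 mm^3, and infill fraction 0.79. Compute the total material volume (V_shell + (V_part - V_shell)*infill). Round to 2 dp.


V_infill = (45080.3 - 7223.1) * 0.79 = 29907.19
V_total = 7223.1 + 29907.19 = 37130.29 mm^3


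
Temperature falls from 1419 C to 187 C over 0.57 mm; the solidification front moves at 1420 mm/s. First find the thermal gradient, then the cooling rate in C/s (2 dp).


G = (1419-187)/0.57 = 2161.40350877 C/mm
CR = 2161.40350877 * 1420 = 3069192.98 C/s


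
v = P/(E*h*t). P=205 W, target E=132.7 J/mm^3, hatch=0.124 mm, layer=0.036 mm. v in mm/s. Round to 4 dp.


v = 205 / (132.7*0.124*0.036) = 346.0659 mm/s


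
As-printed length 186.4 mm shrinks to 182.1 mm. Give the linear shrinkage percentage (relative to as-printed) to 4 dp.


Shrinkage = ((186.4-182.1)/186.4)*100 = 2.3069 %


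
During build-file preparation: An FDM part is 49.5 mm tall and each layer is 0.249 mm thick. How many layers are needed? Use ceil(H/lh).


Layers = ceil(49.5/0.249) = 199


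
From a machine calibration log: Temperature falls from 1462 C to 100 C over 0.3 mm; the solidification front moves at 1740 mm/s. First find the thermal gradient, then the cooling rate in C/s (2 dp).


G = (1462-100)/0.3 = 4540.0 C/mm
CR = 4540.0 * 1740 = 7899600.0 C/s


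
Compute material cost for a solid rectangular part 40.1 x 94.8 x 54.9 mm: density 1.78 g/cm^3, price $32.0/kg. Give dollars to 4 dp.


V = 40.1 * 94.8 * 54.9 = 208701.252 mm^3 = 208.701252 cm^3
Mass = 208.701252 * 1.78 / 1000 = 0.37148823 kg
Cost = 0.37148823 * 32.0 = 11.8876 $


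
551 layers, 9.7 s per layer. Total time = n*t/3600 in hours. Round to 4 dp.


t = 551 * 9.7 / 3600 = 1.4846 hrs


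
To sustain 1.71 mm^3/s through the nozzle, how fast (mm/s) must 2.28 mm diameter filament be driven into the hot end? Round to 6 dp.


A = pi*(2.28/2)^2 = 4.082814
v = 1.71 / 4.082814 = 0.418829 mm/s


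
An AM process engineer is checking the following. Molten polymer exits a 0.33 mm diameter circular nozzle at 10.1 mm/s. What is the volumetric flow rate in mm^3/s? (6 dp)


A = pi*(0.33/2)^2 = 0.08552986 mm^2
Q = 0.08552986 * 10.1 = 0.863852 mm^3/s


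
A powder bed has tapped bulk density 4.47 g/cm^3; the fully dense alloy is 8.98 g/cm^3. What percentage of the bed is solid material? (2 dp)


Packing = (4.47/8.98)*100 = 49.78 %


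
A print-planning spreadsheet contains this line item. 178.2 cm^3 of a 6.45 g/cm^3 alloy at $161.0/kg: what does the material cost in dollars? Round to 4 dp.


Mass = 178.2*6.45/1000 = 1.14939 kg
Cost = 1.14939 * 161.0 = 185.0518 $


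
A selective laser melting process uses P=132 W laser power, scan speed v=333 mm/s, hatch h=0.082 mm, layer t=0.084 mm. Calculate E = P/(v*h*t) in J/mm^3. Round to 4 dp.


E = 132 / (333*0.082*0.084) = 57.5488 J/mm^3


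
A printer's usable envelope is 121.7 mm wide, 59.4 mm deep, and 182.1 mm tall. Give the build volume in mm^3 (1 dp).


V = 121.7 * 59.4 * 182.1 = 1316397.3 mm^3


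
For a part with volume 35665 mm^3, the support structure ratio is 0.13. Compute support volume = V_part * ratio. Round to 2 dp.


V_support = 35665 * 0.13 = 4636.45 mm^3


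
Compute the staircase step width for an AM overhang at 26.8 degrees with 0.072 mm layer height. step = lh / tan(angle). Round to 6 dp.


step = 0.072 / tan(26.8) = 0.142536 mm


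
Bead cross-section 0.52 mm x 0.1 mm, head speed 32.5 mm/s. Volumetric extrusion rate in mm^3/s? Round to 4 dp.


Rate = 0.52 * 0.1 * 32.5 = 1.69 mm^3/s


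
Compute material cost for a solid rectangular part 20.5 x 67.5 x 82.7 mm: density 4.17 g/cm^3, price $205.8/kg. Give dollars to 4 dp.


V = 20.5 * 67.5 * 82.7 = 114436.125 mm^3 = 114.436125 cm^3
Mass = 114.436125 * 4.17 / 1000 = 0.47719864 kg
Cost = 0.47719864 * 205.8 = 98.2075 $


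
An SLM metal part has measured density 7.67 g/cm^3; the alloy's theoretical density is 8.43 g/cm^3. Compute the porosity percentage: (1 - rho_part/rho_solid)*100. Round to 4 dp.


Porosity = (1-7.67/8.43)*100 = 9.0154 %


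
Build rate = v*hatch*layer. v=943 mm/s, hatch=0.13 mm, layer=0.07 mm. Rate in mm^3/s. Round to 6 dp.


Rate = 943 * 0.13 * 0.07 = 8.5813 mm^3/s


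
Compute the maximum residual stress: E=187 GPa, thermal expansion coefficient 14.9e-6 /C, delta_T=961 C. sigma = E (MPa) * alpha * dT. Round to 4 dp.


sigma = 187*1000 * 14.9e-6 * 961 = 2677.6343 MPa


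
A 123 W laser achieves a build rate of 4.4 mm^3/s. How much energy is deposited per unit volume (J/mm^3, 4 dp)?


SE = 123 / 4.4 = 27.9545 J/mm^3


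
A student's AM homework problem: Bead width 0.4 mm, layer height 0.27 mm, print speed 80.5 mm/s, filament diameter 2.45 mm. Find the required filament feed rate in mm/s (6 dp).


Q = 0.4 * 0.27 * 80.5 = 8.694 mm^3/s
A_fil = pi*(2.45/2)^2 = 4.71435248 mm^2
v_feed = 8.694 / 4.71435248 = 1.844156 mm/s


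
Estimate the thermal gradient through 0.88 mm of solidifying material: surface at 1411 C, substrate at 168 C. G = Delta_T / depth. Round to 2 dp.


G = (1411-168)/0.88 = 1412.5 C/mm


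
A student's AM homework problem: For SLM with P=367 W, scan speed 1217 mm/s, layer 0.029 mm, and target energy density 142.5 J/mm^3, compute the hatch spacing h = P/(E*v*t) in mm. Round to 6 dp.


h = 367 / (142.5*1217*0.029) = 0.072973 mm


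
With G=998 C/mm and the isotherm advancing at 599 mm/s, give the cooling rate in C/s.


CR = 998 * 599 = 597802 C/s


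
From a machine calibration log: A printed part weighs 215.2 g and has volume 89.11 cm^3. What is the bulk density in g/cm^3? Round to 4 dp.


rho = 215.2 / 89.11 = 2.415 g/cm^3


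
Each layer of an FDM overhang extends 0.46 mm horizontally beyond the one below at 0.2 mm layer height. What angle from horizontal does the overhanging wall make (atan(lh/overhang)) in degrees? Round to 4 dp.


angle = atan(0.2/0.46) = 23.4986 degrees


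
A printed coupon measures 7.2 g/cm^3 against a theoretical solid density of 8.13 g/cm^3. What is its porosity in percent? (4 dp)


Porosity = (1-7.2/8.13)*100 = 11.4391 %


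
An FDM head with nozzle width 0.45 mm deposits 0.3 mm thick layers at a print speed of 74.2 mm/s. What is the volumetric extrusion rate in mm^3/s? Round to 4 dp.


Rate = 0.45 * 0.3 * 74.2 = 10.017 mm^3/s


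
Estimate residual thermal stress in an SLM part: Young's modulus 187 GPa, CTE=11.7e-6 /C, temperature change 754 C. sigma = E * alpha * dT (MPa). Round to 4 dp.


sigma = 187*1000 * 11.7e-6 * 754 = 1649.6766 MPa


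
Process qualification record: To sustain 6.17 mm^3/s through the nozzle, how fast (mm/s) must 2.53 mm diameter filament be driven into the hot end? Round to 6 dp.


A = pi*(2.53/2)^2 = 5.027255
v = 6.17 / 5.027255 = 1.22731 mm/s


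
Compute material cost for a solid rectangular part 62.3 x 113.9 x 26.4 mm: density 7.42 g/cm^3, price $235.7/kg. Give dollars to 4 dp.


V = 62.3 * 113.9 * 26.4 = 187333.608 mm^3 = 187.333608 cm^3
Mass = 187.333608 * 7.42 / 1000 = 1.39001537 kg
Cost = 1.39001537 * 235.7 = 327.6266 $


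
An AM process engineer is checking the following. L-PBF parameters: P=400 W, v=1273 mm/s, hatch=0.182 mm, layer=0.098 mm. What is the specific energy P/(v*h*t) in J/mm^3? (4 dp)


Build rate = 1273 * 0.182 * 0.098 = 22.705228 mm^3/s
SE = 400 / 22.705228 = 17.6171 J/mm^3


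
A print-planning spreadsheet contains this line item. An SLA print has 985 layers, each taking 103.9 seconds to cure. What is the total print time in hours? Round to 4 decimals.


t = 985 * 103.9 / 3600 = 28.4282 hrs


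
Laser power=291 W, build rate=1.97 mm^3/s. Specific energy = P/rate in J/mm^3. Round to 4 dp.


SE = 291 / 1.97 = 147.7157 J/mm^3


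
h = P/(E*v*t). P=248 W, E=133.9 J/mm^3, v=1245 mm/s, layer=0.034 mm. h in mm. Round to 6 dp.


h = 248 / (133.9*1245*0.034) = 0.043755 mm


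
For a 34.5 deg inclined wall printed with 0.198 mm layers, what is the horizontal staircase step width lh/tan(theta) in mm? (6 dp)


step = 0.198 / tan(34.5) = 0.288092 mm


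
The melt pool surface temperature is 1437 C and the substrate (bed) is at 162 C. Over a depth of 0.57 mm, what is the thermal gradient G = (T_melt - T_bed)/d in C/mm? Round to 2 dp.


G = (1437-162)/0.57 = 2236.84 C/mm


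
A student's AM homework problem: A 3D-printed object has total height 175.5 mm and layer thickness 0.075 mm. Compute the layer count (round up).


Layers = ceil(175.5/0.075) = 2340


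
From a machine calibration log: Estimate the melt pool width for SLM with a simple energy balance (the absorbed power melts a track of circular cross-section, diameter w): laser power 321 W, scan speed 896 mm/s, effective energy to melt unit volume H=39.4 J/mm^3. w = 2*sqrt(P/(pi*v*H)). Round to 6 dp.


w = 2*sqrt(321/(pi*896*39.4)) = 0.107598 mm


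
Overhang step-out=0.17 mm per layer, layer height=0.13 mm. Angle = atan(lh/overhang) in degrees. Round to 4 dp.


angle = atan(0.13/0.17) = 37.4054 degrees


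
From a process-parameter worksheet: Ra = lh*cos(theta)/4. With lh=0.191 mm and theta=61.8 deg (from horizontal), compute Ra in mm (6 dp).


Ra = 0.191 * cos(61.8) / 4 = 0.022564 mm


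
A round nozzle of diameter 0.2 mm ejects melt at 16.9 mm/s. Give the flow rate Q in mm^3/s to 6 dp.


A = pi*(0.2/2)^2 = 0.03141593 mm^2
Q = 0.03141593 * 16.9 = 0.530929 mm^3/s


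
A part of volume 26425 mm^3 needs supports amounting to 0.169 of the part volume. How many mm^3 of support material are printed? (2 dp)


V_support = 26425 * 0.169 = 4465.83 mm^3


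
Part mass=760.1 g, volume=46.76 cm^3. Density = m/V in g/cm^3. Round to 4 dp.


rho = 760.1 / 46.76 = 16.2553 g/cm^3


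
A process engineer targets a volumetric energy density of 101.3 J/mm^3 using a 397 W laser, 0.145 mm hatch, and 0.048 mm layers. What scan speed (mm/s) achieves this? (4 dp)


v = 397 / (101.3*0.145*0.048) = 563.0822 mm/s


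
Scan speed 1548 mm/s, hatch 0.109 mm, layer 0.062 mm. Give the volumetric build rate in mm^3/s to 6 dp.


Rate = 1548 * 0.109 * 0.062 = 10.461384 mm^3/s


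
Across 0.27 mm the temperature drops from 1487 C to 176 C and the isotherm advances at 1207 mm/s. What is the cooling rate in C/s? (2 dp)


G = (1487-176)/0.27 = 4855.55555556 C/mm
CR = 4855.55555556 * 1207 = 5860655.56 C/s


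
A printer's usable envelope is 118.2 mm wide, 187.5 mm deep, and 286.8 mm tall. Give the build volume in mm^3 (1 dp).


V = 118.2 * 187.5 * 286.8 = 6356205.0 mm^3


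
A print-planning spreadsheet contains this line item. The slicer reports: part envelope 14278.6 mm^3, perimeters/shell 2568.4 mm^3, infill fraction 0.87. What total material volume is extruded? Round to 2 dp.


V_infill = (14278.6 - 2568.4) * 0.87 = 10187.87
V_total = 2568.4 + 10187.87 = 12756.27 mm^3


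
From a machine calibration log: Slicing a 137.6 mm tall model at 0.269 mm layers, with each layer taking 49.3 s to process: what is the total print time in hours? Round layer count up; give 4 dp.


Layers = ceil(137.6/0.269) = 512
t = 512 * 49.3 / 3600 = 7.0116 hrs


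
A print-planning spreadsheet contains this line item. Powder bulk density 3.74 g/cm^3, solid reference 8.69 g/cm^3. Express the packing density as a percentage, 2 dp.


Packing = (3.74/8.69)*100 = 43.04 %


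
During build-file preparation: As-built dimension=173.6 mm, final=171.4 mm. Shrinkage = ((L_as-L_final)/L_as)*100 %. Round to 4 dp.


Shrinkage = ((173.6-171.4)/173.6)*100 = 1.2673 %


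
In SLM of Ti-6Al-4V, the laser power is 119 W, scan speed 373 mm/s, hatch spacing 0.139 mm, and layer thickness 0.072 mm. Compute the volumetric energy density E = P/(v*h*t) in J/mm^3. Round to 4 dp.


E = 119 / (373*0.139*0.072) = 31.878 J/mm^3


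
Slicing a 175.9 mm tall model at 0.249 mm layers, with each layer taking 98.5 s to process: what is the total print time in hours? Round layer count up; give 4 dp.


Layers = ceil(175.9/0.249) = 707
t = 707 * 98.5 / 3600 = 19.3443 hrs


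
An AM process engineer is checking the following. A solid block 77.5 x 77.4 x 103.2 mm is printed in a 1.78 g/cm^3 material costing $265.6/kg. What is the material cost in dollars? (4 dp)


V = 77.5 * 77.4 * 103.2 = 619045.2 mm^3 = 619.0452 cm^3
Mass = 619.0452 * 1.78 / 1000 = 1.10190046 kg
Cost = 1.10190046 * 265.6 = 292.6648 $


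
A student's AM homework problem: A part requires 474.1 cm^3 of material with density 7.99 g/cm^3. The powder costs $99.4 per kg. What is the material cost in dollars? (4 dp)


Mass = 474.1*7.99/1000 = 3.788059 kg
Cost = 3.788059 * 99.4 = 376.5331 $


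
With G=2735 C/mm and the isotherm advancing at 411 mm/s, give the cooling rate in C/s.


CR = 2735 * 411 = 1124085 C/s


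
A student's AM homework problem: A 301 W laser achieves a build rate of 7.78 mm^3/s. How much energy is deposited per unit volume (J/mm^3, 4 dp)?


SE = 301 / 7.78 = 38.6889 J/mm^3


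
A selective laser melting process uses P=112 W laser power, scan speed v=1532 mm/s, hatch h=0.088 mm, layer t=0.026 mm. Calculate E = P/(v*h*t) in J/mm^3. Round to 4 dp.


E = 112 / (1532*0.088*0.026) = 31.9524 J/mm^3


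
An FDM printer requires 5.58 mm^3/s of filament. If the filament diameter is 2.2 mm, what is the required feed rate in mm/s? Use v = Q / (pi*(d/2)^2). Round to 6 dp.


A = pi*(2.2/2)^2 = 3.801327
v = 5.58 / 3.801327 = 1.467908 mm/s


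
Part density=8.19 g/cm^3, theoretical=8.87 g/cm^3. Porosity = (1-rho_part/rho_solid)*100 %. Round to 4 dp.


Porosity = (1-8.19/8.87)*100 = 7.6663 %


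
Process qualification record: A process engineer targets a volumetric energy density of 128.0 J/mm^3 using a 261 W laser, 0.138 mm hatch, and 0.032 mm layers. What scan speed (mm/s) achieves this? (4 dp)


v = 261 / (128.0*0.138*0.032) = 461.7442 mm/s


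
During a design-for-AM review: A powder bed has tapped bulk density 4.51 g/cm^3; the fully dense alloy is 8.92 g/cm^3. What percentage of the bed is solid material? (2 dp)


Packing = (4.51/8.92)*100 = 50.56 %


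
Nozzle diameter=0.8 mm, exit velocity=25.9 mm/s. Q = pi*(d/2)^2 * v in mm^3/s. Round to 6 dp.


A = pi*(0.8/2)^2 = 0.50265482 mm^2
Q = 0.50265482 * 25.9 = 13.01876 mm^3/s


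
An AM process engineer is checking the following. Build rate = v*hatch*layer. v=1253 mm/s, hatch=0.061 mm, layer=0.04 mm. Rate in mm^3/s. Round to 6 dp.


Rate = 1253 * 0.061 * 0.04 = 3.05732 mm^3/s


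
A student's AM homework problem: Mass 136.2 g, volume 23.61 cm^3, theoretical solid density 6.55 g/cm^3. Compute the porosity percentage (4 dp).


rho_part = 136.2 / 23.61 = 5.76874206 g/cm^3
Porosity = (1 - 5.76874206/6.55)*100 = 11.9276 %


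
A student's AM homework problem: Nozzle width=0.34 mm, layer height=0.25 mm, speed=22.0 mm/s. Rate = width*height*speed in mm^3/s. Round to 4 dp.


Rate = 0.34 * 0.25 * 22.0 = 1.87 mm^3/s


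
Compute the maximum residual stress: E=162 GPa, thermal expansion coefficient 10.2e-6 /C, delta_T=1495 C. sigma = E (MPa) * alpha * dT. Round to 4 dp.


sigma = 162*1000 * 10.2e-6 * 1495 = 2470.338 MPa


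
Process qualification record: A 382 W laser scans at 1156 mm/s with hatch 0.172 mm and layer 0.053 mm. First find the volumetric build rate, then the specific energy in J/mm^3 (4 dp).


Build rate = 1156 * 0.172 * 0.053 = 10.538096 mm^3/s
SE = 382 / 10.538096 = 36.2494 J/mm^3


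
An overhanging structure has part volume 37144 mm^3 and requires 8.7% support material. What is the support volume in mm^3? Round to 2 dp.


V_support = 37144 * 0.087 = 3231.53 mm^3


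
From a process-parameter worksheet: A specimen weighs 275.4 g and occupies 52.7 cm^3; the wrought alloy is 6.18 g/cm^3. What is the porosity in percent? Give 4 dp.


rho_part = 275.4 / 52.7 = 5.22580645 g/cm^3
Porosity = (1 - 5.22580645/6.18)*100 = 15.44 %


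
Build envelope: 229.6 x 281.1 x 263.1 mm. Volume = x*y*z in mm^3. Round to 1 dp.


V = 229.6 * 281.1 * 263.1 = 16980621.3 mm^3


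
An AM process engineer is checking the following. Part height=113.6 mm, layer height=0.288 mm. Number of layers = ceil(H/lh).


Layers = ceil(113.6/0.288) = 395


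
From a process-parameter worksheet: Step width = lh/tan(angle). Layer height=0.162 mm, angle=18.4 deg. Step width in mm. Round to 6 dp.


step = 0.162 / tan(18.4) = 0.48699 mm


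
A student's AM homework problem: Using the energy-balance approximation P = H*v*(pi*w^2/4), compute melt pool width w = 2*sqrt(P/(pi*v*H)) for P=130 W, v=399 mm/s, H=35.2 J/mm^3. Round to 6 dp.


w = 2*sqrt(130/(pi*399*35.2)) = 0.10856 mm


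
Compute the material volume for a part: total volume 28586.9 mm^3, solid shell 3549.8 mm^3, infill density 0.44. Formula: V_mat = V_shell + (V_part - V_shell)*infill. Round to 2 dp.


V_infill = (28586.9 - 3549.8) * 0.44 = 11016.32
V_total = 3549.8 + 11016.32 = 14566.12 mm^3


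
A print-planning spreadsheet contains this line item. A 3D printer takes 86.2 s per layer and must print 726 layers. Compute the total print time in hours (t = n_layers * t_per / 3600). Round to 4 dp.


t = 726 * 86.2 / 3600 = 17.3837 hrs


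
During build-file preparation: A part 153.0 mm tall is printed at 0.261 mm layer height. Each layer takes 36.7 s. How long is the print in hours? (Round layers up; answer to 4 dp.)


Layers = ceil(153.0/0.261) = 587
t = 587 * 36.7 / 3600 = 5.9841 hrs


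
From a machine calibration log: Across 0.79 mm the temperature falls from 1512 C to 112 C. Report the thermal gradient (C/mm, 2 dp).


G = (1512-112)/0.79 = 1772.15 C/mm


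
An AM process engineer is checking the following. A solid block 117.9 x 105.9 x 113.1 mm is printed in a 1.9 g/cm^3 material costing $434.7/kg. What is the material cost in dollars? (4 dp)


V = 117.9 * 105.9 * 113.1 = 1412122.491 mm^3 = 1412.122491 cm^3
Mass = 1412.122491 * 1.9 / 1000 = 2.68303273 kg
Cost = 2.68303273 * 434.7 = 1166.3143 $


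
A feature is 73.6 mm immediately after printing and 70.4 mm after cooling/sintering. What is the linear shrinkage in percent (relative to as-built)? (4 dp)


Shrinkage = ((73.6-70.4)/73.6)*100 = 4.3478 %


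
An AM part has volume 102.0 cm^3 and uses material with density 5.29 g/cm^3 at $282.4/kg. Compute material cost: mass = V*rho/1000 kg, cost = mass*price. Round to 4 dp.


Mass = 102.0*5.29/1000 = 0.53958 kg
Cost = 0.53958 * 282.4 = 152.3774 $
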